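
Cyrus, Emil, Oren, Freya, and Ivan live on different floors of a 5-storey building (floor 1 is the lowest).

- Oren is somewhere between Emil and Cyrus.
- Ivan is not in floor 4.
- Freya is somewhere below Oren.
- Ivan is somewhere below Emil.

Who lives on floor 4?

Oren

With clues 1–2, Ivan is ruled out for floor 4.
With clues 1–3, Freya is ruled out for floor 4.
With clues 1–4, Cyrus and Emil are ruled out for floor 4.
So floor 4 is Oren.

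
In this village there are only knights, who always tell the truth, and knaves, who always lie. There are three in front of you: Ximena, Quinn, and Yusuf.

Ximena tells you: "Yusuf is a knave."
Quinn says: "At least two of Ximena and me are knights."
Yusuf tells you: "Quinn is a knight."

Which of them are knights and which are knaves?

Consider Ximena. Suppose Ximena is a knave.
Then no assignment of the remaining roles makes every statement match its speaker's type — contradiction.
So Ximena is a knight.
Consider Quinn. Suppose Quinn is a knight.
Then no assignment of the remaining roles makes every statement match its speaker's type — contradiction.
So Quinn is a knave.
With that fixed, Yusuf's statement is false, so Yusuf is a knave.

Ximena: knight, Quinn: knave, Yusuf: knave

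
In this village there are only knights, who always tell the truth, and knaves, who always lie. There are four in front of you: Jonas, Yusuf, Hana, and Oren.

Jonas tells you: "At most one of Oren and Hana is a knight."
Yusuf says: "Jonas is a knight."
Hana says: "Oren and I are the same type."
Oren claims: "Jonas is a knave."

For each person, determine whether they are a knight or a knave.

Consider Jonas. Suppose Jonas is a knight.
Then no assignment of the remaining roles makes every statement match its speaker's type — contradiction.
So Jonas is a knave.
With that fixed, Yusuf's statement is false, so Yusuf is a knave.
With that fixed, Oren's statement is true, so Oren is a knight.
Consider Hana. Suppose Hana is a knave.
Then Jonas's statement comes out true, contradicting Jonas being a knave.
So Hana is a knight.

Jonas: knave, Yusuf: knave, Hana: knight, Oren: knight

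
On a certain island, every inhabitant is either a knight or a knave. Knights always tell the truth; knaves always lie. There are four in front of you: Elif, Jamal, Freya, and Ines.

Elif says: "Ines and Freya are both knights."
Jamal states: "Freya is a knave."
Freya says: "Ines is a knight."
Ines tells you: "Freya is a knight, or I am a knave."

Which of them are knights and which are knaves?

Elif: knight, Jamal: knave, Freya: knight, Ines: knight

Consider Elif. Suppose Elif is a knave.
Then no assignment of the remaining roles makes every statement match its speaker's type — contradiction.
So Elif is a knight.
Consider Jamal. Suppose Jamal is a knight.
Then no assignment of the remaining roles makes every statement match its speaker's type — contradiction.
So Jamal is a knave.
Consider Freya. Suppose Freya is a knave.
Then Elif's statement comes out false, contradicting Elif being a knight.
So Freya is a knight.
With that fixed, Ines's statement is true, so Ines is a knight.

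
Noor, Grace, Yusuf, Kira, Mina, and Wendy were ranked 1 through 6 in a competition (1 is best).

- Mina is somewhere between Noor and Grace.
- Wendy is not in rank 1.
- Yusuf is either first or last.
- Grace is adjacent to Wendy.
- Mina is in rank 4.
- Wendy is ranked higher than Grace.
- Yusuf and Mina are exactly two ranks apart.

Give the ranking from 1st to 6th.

Kira, Wendy, Grace, Mina, Noor, Yusuf

From clue 1: Mina is in {2,3,4,5}.
From clues 1–3: Yusuf is in {1,6}.
From clues 1–5: Mina → rank 4.
From clues 1–6: Grace is in {3,6}.
From clues 1–7: Kira → rank 1, Wendy → rank 2, Grace → rank 3, Noor → rank 5, Yusuf → rank 6.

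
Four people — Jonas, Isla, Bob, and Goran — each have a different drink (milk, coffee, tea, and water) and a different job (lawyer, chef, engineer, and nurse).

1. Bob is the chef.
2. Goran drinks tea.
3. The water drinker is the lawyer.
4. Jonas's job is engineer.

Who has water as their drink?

Isla

With clues 1–2, Goran is impossible for the one with drink water.
With clues 1–3, Bob is impossible for the one with drink water.
With clues 1–4, Jonas is impossible for the one with drink water.
That leaves Isla.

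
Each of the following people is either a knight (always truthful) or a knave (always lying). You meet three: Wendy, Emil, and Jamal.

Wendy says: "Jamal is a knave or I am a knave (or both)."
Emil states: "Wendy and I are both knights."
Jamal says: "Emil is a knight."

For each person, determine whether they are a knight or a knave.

Wendy: knight, Emil: knave, Jamal: knave

Consider Wendy. Suppose Wendy is a knave.
Then Wendy's own statement would have to be false, but it can't be — contradiction.
So Wendy is a knight.
Consider Emil. Suppose Emil is a knight.
Then no assignment of the remaining roles makes every statement match its speaker's type — contradiction.
So Emil is a knave.
With that fixed, Jamal's statement is false, so Jamal is a knave.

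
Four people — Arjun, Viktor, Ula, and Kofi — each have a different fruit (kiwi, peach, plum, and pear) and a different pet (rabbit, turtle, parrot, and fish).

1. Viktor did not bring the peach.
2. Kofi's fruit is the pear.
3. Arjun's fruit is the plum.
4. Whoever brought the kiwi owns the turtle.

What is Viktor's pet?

With clues 1–4, fish, parrot, and rabbit are impossible for Viktor's pet.
That leaves turtle.

turtle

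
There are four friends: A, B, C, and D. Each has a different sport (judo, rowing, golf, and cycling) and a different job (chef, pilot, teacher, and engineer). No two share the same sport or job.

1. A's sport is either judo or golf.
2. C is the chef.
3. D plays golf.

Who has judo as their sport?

A

With clues 1–3, B, C, and D are impossible for the one with sport judo.
That leaves A.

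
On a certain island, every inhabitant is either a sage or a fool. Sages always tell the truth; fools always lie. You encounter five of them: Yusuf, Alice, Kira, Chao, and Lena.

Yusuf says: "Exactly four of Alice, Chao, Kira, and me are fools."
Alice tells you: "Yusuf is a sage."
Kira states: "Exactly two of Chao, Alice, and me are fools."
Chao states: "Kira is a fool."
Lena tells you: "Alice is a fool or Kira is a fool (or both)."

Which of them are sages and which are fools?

Consider Yusuf. Suppose Yusuf is a sage.
Then Yusuf's own statement would have to be true, but it can't be — contradiction.
So Yusuf is a fool.
With that fixed, Alice's statement is false, so Alice is a fool.
With that fixed, Lena's statement is true, so Lena is a sage.
Consider Kira. Suppose Kira is a fool.
Then no assignment of the remaining roles makes every statement match its speaker's type — contradiction.
So Kira is a sage.
With that fixed, Chao's statement is false, so Chao is a fool.

Yusuf: fool, Alice: fool, Kira: sage, Chao: fool, Lena: sage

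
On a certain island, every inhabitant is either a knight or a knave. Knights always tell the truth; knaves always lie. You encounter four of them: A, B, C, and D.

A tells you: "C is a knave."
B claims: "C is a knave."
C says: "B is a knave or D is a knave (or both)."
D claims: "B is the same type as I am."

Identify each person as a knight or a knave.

A: knight, B: knight, C: knave, D: knight

Consider A. Suppose A is a knave.
Then no assignment of the remaining roles makes every statement match its speaker's type — contradiction.
So A is a knight.
Consider B. Suppose B is a knave.
Then whichever role D has, D's statement has the wrong truth value — contradiction.
So B is a knight.
Consider C. Suppose C is a knight.
Then A's statement comes out false, contradicting A being a knight.
So C is a knave.
Consider D. Suppose D is a knave.
Then C's statement comes out true, contradicting C being a knave.
So D is a knight.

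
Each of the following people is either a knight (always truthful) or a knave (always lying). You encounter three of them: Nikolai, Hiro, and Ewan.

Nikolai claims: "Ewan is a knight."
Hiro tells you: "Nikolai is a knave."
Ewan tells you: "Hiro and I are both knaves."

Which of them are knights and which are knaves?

Nikolai: knave, Hiro: knight, Ewan: knave

Consider Nikolai. Suppose Nikolai is a knight.
Then no assignment of the remaining roles makes every statement match its speaker's type — contradiction.
So Nikolai is a knave.
With that fixed, Hiro's statement is true, so Hiro is a knight.
With that fixed, Ewan's statement is false, so Ewan is a knave.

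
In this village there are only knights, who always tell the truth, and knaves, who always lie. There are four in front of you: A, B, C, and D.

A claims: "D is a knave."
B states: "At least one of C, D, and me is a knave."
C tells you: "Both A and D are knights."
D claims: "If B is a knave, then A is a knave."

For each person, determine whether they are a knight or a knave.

A: knave, B: knight, C: knave, D: knight

Consider A. Suppose A is a knight.
Then no assignment of the remaining roles makes every statement match its speaker's type — contradiction.
So A is a knave.
With that fixed, C's statement is false, so C is a knave.
With that fixed, D's statement is true, so D is a knight.
With that fixed, B's statement is true, so B is a knight.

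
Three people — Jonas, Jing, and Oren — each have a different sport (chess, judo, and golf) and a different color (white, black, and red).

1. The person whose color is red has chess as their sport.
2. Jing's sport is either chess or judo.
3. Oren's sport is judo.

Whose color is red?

Jing

With clues 1–3, Jonas and Oren are impossible for the one with color red.
That leaves Jing.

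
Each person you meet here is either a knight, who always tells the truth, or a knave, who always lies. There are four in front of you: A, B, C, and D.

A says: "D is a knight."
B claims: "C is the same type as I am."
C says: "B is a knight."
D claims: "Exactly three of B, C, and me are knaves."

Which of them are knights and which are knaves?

A: knave, B: knight, C: knight, D: knave

Consider A. Suppose A is a knight.
Then no assignment of the remaining roles makes every statement match its speaker's type — contradiction.
So A is a knave.
Consider B. Suppose B is a knave.
Then no assignment of the remaining roles makes every statement match its speaker's type — contradiction.
So B is a knight.
With that fixed, C's statement is true, so C is a knight.
With that fixed, D's statement is false, so D is a knave.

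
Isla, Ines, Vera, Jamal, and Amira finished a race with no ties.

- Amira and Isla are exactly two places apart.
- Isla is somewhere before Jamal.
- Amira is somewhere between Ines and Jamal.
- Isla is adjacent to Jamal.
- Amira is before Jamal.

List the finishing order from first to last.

Ines, Amira, Vera, Isla, Jamal

From clues 1–2: Isla is in {1,2,3,4}.
From clues 1–3: Isla is in {1,2,4}.
From clues 1–5: Ines → place 1, Amira → place 2, Vera → place 3, Isla → place 4, Jamal → place 5.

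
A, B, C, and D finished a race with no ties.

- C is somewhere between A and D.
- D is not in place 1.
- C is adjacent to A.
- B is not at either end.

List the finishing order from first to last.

A, C, B, D

From clue 1: C is in {2,3}.
From clues 1–4: A → place 1, C → place 2, B → place 3, D → place 4.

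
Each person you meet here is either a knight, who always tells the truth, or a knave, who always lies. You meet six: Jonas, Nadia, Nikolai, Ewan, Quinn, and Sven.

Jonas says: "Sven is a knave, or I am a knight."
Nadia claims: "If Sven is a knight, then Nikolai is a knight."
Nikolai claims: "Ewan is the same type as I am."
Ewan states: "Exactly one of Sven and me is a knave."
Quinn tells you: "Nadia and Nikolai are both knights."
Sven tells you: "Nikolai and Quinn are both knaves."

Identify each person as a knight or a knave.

Jonas: knight, Nadia: knight, Nikolai: knight, Ewan: knight, Quinn: knight, Sven: knave

Consider Jonas. Suppose Jonas is a knave.
Then no assignment of the remaining roles makes every statement match its speaker's type — contradiction.
So Jonas is a knight.
Consider Nadia. Suppose Nadia is a knave.
Then no assignment of the remaining roles makes every statement match its speaker's type — contradiction.
So Nadia is a knight.
Consider Nikolai. Suppose Nikolai is a knave.
Then no assignment of the remaining roles makes every statement match its speaker's type — contradiction.
So Nikolai is a knight.
With that fixed, Quinn's statement is true, so Quinn is a knight.
With that fixed, Sven's statement is false, so Sven is a knave.
Consider Ewan. Suppose Ewan is a knave.
Then Nikolai's statement comes out false, contradicting Nikolai being a knight.
So Ewan is a knight.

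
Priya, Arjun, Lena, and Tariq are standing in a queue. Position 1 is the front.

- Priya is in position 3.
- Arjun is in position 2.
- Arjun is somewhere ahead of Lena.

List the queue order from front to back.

Tariq, Arjun, Priya, Lena

From clue 1: Priya → position 3.
From clues 1–2: Arjun → position 2.
From clues 1–3: Tariq → position 1, Lena → position 4.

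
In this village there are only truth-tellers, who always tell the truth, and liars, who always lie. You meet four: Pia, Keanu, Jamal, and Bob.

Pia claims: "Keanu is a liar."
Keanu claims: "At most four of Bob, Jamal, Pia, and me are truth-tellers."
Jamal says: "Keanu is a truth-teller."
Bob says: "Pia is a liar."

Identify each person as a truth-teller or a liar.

Regardless of anyone's role, Keanu's statement is true, so Keanu is a truth-teller.
With that fixed, Jamal's statement is true, so Jamal is a truth-teller.
With that fixed, Pia's statement is false, so Pia is a liar.
With that fixed, Bob's statement is true, so Bob is a truth-teller.

Pia: liar, Keanu: truth-teller, Jamal: truth-teller, Bob: truth-teller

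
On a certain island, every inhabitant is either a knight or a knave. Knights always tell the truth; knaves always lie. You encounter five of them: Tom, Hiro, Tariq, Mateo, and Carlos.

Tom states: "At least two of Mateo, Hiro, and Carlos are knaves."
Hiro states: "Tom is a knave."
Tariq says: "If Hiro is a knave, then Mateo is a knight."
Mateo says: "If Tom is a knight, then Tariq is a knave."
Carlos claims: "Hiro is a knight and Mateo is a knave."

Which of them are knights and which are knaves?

Consider Tom. Suppose Tom is a knight.
Then no assignment of the remaining roles makes every statement match its speaker's type — contradiction.
So Tom is a knave.
With that fixed, Hiro's statement is true, so Hiro is a knight.
With that fixed, Tariq's statement is true, so Tariq is a knight.
With that fixed, Mateo's statement is true, so Mateo is a knight.
With that fixed, Carlos's statement is false, so Carlos is a knave.

Tom: knave, Hiro: knight, Tariq: knight, Mateo: knight, Carlos: knave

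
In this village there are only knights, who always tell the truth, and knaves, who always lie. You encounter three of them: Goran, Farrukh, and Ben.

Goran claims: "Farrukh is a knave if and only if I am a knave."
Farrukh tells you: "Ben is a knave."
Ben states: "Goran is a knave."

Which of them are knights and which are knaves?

Consider Goran. Suppose Goran is a knave.
Then no assignment of the remaining roles makes every statement match its speaker's type — contradiction.
So Goran is a knight.
With that fixed, Ben's statement is false, so Ben is a knave.
With that fixed, Farrukh's statement is true, so Farrukh is a knight.

Goran: knight, Farrukh: knight, Ben: knave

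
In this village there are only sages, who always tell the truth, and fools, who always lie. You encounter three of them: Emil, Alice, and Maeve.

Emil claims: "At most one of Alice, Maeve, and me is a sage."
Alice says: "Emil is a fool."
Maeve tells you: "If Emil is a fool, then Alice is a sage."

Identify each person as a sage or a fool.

Emil: fool, Alice: sage, Maeve: sage

Consider Emil. Suppose Emil is a sage.
Then no assignment of the remaining roles makes every statement match its speaker's type — contradiction.
So Emil is a fool.
With that fixed, Alice's statement is true, so Alice is a sage.
With that fixed, Maeve's statement is true, so Maeve is a sage.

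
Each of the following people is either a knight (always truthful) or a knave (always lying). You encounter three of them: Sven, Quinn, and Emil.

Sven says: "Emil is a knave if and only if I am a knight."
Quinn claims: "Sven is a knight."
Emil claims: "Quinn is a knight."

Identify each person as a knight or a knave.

Consider Sven. Suppose Sven is a knight.
Then no assignment of the remaining roles makes every statement match its speaker's type — contradiction.
So Sven is a knave.
With that fixed, Quinn's statement is false, so Quinn is a knave.
With that fixed, Emil's statement is false, so Emil is a knave.

Sven: knave, Quinn: knave, Emil: knave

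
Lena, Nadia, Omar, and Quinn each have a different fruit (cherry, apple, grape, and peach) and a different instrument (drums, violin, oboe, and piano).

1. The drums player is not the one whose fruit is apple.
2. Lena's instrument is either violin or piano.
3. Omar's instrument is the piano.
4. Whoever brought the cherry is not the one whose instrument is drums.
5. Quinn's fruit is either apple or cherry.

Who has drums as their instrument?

With clues 1–2, Lena is impossible for the one with instrument drums.
With clues 1–3, Omar is impossible for the one with instrument drums.
With clues 1–5, Quinn is impossible for the one with instrument drums.
That leaves Nadia.

Nadia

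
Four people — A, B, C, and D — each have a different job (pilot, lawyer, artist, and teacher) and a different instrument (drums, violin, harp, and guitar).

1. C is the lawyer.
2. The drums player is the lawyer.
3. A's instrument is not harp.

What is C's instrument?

drums

With clues 1–2, guitar, harp, and violin are impossible for C's instrument.
That leaves drums.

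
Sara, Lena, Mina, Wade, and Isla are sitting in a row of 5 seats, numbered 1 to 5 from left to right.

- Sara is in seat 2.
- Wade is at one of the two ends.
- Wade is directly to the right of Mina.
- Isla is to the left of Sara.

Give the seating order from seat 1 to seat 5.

From clue 1: Sara → seat 2.
From clues 1–2: Wade is in {1,5}.
From clues 1–3: Mina → seat 4, Wade → seat 5.
From clues 1–4: Isla → seat 1, Lena → seat 3.

Isla, Sara, Lena, Mina, Wade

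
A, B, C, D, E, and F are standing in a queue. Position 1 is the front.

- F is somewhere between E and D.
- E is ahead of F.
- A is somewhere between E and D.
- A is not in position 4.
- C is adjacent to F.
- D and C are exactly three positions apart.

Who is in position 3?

C

With clues 1–3, D is ruled out for position 3.
With clues 1–5, E is ruled out for position 3.
With clues 1–6, A, B, and F are ruled out for position 3.
So position 3 is C.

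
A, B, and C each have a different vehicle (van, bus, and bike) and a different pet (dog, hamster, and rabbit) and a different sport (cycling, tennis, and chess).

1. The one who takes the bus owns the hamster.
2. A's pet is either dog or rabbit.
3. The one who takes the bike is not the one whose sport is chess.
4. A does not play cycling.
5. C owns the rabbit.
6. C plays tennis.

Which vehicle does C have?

bike

With clues 1–5, bus is impossible for C's vehicle.
With clues 1–6, van is impossible for C's vehicle.
That leaves bike.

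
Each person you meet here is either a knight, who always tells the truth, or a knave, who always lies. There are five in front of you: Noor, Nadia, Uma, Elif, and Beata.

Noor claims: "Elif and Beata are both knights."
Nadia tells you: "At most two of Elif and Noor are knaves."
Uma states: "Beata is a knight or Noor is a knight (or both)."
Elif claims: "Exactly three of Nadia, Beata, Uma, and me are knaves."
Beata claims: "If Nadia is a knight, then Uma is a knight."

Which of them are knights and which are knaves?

Regardless of anyone's role, Nadia's statement is true, so Nadia is a knight.
Consider Noor. Suppose Noor is a knight.
Then no assignment of the remaining roles makes every statement match its speaker's type — contradiction.
So Noor is a knave.
Consider Uma. Suppose Uma is a knave.
Then no assignment of the remaining roles makes every statement match its speaker's type — contradiction.
So Uma is a knight.
With that fixed, Elif's statement is false, so Elif is a knave.
With that fixed, Beata's statement is true, so Beata is a knight.

Noor: knave, Nadia: knight, Uma: knight, Elif: knave, Beata: knight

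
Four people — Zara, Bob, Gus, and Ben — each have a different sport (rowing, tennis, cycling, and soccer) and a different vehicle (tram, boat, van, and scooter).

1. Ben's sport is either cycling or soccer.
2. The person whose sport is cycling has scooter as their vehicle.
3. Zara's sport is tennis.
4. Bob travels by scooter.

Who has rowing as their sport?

Gus

Clue 1 rules out Ben for the one with sport rowing.
With clues 1–3, Zara is impossible for the one with sport rowing.
With clues 1–4, Bob is impossible for the one with sport rowing.
That leaves Gus.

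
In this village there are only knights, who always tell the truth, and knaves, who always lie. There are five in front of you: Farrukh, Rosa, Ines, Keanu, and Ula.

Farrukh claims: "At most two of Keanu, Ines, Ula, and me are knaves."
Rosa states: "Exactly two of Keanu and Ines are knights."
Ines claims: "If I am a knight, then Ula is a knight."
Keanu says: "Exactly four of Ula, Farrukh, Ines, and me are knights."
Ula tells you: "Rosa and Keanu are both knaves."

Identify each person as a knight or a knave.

Consider Farrukh. Suppose Farrukh is a knave.
Then no assignment of the remaining roles makes every statement match its speaker's type — contradiction.
So Farrukh is a knight.
Consider Rosa. Suppose Rosa is a knight.
Then no assignment of the remaining roles makes every statement match its speaker's type — contradiction.
So Rosa is a knave.
Consider Ines. Suppose Ines is a knave.
Then Ines's own statement would have to be false, but it can't be — contradiction.
So Ines is a knight.
Consider Keanu. Suppose Keanu is a knight.
Then Rosa's statement comes out true, contradicting Rosa being a knave.
So Keanu is a knave.
With that fixed, Ula's statement is true, so Ula is a knight.

Farrukh: knight, Rosa: knave, Ines: knight, Keanu: knave, Ula: knight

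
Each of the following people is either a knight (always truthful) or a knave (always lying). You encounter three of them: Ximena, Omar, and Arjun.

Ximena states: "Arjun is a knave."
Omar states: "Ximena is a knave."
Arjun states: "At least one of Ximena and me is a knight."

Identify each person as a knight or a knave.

Ximena: knave, Omar: knight, Arjun: knight

Consider Ximena. Suppose Ximena is a knight.
Then no assignment of the remaining roles makes every statement match its speaker's type — contradiction.
So Ximena is a knave.
With that fixed, Omar's statement is true, so Omar is a knight.
Consider Arjun. Suppose Arjun is a knave.
Then Ximena's statement comes out true, contradicting Ximena being a knave.
So Arjun is a knight.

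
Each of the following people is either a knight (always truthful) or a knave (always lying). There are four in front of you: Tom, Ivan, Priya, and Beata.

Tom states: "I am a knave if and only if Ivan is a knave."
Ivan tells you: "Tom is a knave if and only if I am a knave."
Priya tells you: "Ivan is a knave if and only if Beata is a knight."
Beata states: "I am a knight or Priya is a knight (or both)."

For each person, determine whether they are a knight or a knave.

Tom: knight, Ivan: knight, Priya: knave, Beata: knight

Consider Tom. Suppose Tom is a knave.
Then whichever role Ivan has, Ivan's statement has the wrong truth value — contradiction.
So Tom is a knight.
Consider Ivan. Suppose Ivan is a knave.
Then Tom's statement comes out false, contradicting Tom being a knight.
So Ivan is a knight.
Consider Priya. Suppose Priya is a knight.
Then no assignment of the remaining roles makes every statement match its speaker's type — contradiction.
So Priya is a knave.
Consider Beata. Suppose Beata is a knave.
Then Priya's statement comes out true, contradicting Priya being a knave.
So Beata is a knight.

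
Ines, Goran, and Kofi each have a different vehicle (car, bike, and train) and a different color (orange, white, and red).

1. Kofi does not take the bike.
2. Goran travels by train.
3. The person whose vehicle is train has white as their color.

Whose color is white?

Goran

With clues 1–3, Ines and Kofi are impossible for the one with color white.
That leaves Goran.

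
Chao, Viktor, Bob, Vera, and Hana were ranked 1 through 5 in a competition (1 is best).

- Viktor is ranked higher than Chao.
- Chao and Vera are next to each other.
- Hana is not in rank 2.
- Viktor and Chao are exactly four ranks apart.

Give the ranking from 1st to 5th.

From clue 1: Chao is in {2,3,4,5}.
From clues 1–2: Viktor is in {1,2,3}.
From clues 1–4: Viktor → rank 1, Bob → rank 2, Hana → rank 3, Vera → rank 4, Chao → rank 5.

Viktor, Bob, Hana, Vera, Chao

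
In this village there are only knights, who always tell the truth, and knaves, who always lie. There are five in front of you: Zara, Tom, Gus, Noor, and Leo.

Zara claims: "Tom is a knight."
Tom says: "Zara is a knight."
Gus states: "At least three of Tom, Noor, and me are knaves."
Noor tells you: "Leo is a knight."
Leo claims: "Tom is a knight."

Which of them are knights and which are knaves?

Consider Zara. Suppose Zara is a knave.
Then no assignment of the remaining roles makes every statement match its speaker's type — contradiction.
So Zara is a knight.
With that fixed, Tom's statement is true, so Tom is a knight.
With that fixed, Gus's statement is false, so Gus is a knave.
With that fixed, Leo's statement is true, so Leo is a knight.
With that fixed, Noor's statement is true, so Noor is a knight.

Zara: knight, Tom: knight, Gus: knave, Noor: knight, Leo: knight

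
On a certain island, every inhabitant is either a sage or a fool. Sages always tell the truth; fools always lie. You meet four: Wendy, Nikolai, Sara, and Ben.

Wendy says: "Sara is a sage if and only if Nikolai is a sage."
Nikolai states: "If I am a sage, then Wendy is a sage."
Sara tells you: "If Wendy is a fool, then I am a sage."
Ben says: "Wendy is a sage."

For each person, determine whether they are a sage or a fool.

Consider Wendy. Suppose Wendy is a fool.
Then whichever role Nikolai has, Nikolai's statement has the wrong truth value — contradiction.
So Wendy is a sage.
With that fixed, Nikolai's statement is true, so Nikolai is a sage.
With that fixed, Sara's statement is true, so Sara is a sage.
With that fixed, Ben's statement is true, so Ben is a sage.

Wendy: sage, Nikolai: sage, Sara: sage, Ben: sage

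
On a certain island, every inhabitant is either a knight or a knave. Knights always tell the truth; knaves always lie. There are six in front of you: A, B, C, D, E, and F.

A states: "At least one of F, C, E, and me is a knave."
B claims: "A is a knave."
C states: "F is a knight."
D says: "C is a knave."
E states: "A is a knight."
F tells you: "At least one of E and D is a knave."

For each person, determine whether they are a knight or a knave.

Consider A. Suppose A is a knave.
Then A's own statement would have to be false, but it can't be — contradiction.
So A is a knight.
With that fixed, B's statement is false, so B is a knave.
With that fixed, E's statement is true, so E is a knight.
Consider C. Suppose C is a knight.
Then no assignment of the remaining roles makes every statement match its speaker's type — contradiction.
So C is a knave.
With that fixed, D's statement is true, so D is a knight.
With that fixed, F's statement is false, so F is a knave.

A: knight, B: knave, C: knave, D: knight, E: knight, F: knave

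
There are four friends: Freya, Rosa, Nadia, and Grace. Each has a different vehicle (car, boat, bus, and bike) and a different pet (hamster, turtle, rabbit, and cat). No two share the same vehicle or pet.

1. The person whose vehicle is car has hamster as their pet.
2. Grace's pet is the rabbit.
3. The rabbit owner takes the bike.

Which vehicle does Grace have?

With clues 1–2, car is impossible for Grace's vehicle.
With clues 1–3, boat and bus are impossible for Grace's vehicle.
That leaves bike.

bike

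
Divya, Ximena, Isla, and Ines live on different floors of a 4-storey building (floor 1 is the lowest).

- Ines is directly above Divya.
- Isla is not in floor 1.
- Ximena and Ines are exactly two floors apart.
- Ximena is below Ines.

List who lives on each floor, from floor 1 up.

From clue 1: Divya is in {1,2,3}.
From clues 1–3: Divya is in {1,2}.
From clues 1–4: Ximena → floor 1, Divya → floor 2, Ines → floor 3, Isla → floor 4.

Ximena, Divya, Ines, Isla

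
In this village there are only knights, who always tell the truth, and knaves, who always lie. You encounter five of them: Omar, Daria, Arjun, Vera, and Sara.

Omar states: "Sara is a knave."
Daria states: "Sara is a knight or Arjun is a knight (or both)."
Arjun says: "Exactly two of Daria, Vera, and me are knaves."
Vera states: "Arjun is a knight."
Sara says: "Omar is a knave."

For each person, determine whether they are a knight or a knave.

Consider Omar. Suppose Omar is a knave.
Then no assignment of the remaining roles makes every statement match its speaker's type — contradiction.
So Omar is a knight.
With that fixed, Sara's statement is false, so Sara is a knave.
Consider Daria. Suppose Daria is a knight.
Then no assignment of the remaining roles makes every statement match its speaker's type — contradiction.
So Daria is a knave.
Consider Arjun. Suppose Arjun is a knight.
Then Daria's statement comes out true, contradicting Daria being a knave.
So Arjun is a knave.
With that fixed, Vera's statement is false, so Vera is a knave.

Omar: knight, Daria: knave, Arjun: knave, Vera: knave, Sara: knave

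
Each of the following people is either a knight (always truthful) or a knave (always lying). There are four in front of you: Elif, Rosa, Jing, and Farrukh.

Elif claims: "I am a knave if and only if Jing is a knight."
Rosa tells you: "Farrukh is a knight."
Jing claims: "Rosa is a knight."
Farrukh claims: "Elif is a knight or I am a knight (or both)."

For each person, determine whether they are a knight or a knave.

Consider Elif. Suppose Elif is a knight.
Then no assignment of the remaining roles makes every statement match its speaker's type — contradiction.
So Elif is a knave.
Consider Rosa. Suppose Rosa is a knight.
Then no assignment of the remaining roles makes every statement match its speaker's type — contradiction.
So Rosa is a knave.
With that fixed, Jing's statement is false, so Jing is a knave.
Consider Farrukh. Suppose Farrukh is a knight.
Then Rosa's statement comes out true, contradicting Rosa being a knave.
So Farrukh is a knave.

Elif: knave, Rosa: knave, Jing: knave, Farrukh: knave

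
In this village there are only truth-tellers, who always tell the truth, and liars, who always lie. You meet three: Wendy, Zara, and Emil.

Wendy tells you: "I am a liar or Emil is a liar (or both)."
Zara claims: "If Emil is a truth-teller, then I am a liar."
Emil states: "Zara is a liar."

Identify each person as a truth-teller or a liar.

Consider Wendy. Suppose Wendy is a liar.
Then Wendy's own statement would have to be false, but it can't be — contradiction.
So Wendy is a truth-teller.
Consider Zara. Suppose Zara is a liar.
Then Zara's own statement would have to be false, but it can't be — contradiction.
So Zara is a truth-teller.
With that fixed, Emil's statement is false, so Emil is a liar.

Wendy: truth-teller, Zara: truth-teller, Emil: liar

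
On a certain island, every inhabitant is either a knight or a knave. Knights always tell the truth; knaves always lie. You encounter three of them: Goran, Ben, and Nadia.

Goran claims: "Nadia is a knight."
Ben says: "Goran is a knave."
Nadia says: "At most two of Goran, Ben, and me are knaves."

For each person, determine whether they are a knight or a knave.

Goran: knight, Ben: knave, Nadia: knight

Consider Goran. Suppose Goran is a knave.
Then no assignment of the remaining roles makes every statement match its speaker's type — contradiction.
So Goran is a knight.
With that fixed, Ben's statement is false, so Ben is a knave.
With that fixed, Nadia's statement is true, so Nadia is a knight.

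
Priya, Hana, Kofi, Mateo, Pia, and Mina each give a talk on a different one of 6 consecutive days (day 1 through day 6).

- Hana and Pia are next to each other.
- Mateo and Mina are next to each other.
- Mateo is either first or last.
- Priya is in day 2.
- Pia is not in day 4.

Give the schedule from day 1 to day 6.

Kofi, Priya, Pia, Hana, Mina, Mateo

From clues 1–3: Mateo is in {1,6}.
From clues 1–4: Kofi → day 1, Priya → day 2, Mina → day 5, Mateo → day 6.
From clues 1–5: Pia → day 3, Hana → day 4.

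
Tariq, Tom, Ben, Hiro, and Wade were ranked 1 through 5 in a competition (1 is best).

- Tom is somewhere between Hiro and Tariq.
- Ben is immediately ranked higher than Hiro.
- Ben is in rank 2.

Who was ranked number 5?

Tariq

With clue 1, Tom is ruled out for rank 5.
With clues 1–2, Ben is ruled out for rank 5.
With clues 1–3, Hiro and Wade are ruled out for rank 5.
So rank 5 is Tariq.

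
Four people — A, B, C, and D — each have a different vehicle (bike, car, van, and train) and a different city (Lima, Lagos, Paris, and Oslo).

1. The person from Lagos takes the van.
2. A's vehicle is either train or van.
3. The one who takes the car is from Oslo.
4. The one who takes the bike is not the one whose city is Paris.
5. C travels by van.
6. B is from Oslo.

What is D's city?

Lima

With clues 1–5, Lagos and Paris are impossible for D's city.
With clues 1–6, Oslo is impossible for D's city.
That leaves Lima.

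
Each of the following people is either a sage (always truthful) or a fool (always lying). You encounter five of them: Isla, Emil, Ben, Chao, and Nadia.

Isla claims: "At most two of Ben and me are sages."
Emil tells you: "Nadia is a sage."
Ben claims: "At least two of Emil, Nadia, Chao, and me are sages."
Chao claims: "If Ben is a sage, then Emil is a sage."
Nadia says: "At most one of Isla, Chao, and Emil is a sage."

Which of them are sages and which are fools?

Isla: sage, Emil: fool, Ben: fool, Chao: sage, Nadia: fool

Regardless of anyone's role, Isla's statement is true, so Isla is a sage.
Consider Emil. Suppose Emil is a sage.
Then no assignment of the remaining roles makes every statement match its speaker's type — contradiction.
So Emil is a fool.
Consider Ben. Suppose Ben is a sage.
Then no assignment of the remaining roles makes every statement match its speaker's type — contradiction.
So Ben is a fool.
With that fixed, Chao's statement is true, so Chao is a sage.
With that fixed, Nadia's statement is false, so Nadia is a fool.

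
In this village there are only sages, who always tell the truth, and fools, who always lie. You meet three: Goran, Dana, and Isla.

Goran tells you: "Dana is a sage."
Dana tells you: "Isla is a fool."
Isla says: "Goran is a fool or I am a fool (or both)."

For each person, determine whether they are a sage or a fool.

Consider Goran. Suppose Goran is a sage.
Then whichever role Isla has, Isla's statement has the wrong truth value — contradiction.
So Goran is a fool.
With that fixed, Isla's statement is true, so Isla is a sage.
With that fixed, Dana's statement is false, so Dana is a fool.

Goran: fool, Dana: fool, Isla: sage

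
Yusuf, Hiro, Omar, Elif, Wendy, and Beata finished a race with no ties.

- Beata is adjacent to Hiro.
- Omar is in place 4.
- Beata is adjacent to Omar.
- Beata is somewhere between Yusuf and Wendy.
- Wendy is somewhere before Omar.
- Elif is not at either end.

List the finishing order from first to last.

Wendy, Hiro, Beata, Omar, Elif, Yusuf

From clues 1–2: Omar → place 4.
From clues 1–3: Hiro is in {2,6}.
From clues 1–4: Hiro → place 2, Beata → place 3.
From clues 1–5: Wendy → place 1.
From clues 1–6: Elif → place 5, Yusuf → place 6.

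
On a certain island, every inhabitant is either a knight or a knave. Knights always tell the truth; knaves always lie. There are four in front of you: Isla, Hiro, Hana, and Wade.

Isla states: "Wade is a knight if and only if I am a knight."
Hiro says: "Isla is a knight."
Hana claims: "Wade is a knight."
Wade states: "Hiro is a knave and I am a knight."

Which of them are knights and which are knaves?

Consider Isla. Suppose Isla is a knight.
Then no assignment of the remaining roles makes every statement match its speaker's type — contradiction.
So Isla is a knave.
With that fixed, Hiro's statement is false, so Hiro is a knave.
Consider Hana. Suppose Hana is a knave.
Then no assignment of the remaining roles makes every statement match its speaker's type — contradiction.
So Hana is a knight.
Consider Wade. Suppose Wade is a knave.
Then Isla's statement comes out true, contradicting Isla being a knave.
So Wade is a knight.

Isla: knave, Hiro: knave, Hana: knight, Wade: knight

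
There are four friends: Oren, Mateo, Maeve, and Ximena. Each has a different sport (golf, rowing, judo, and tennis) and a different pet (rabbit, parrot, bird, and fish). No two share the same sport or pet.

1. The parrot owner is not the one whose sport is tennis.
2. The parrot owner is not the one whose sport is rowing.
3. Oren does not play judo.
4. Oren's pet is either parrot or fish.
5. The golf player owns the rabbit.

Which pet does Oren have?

With clues 1–4, bird and rabbit are impossible for Oren's pet.
With clues 1–5, parrot is impossible for Oren's pet.
That leaves fish.

fish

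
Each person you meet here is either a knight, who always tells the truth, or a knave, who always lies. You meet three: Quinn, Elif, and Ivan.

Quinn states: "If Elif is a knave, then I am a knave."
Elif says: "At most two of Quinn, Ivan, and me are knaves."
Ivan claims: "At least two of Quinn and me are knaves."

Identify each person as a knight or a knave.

Quinn: knight, Elif: knight, Ivan: knave

Consider Quinn. Suppose Quinn is a knave.
Then Quinn's own statement would have to be false, but it can't be — contradiction.
So Quinn is a knight.
With that fixed, Elif's statement is true, so Elif is a knight.
With that fixed, Ivan's statement is false, so Ivan is a knave.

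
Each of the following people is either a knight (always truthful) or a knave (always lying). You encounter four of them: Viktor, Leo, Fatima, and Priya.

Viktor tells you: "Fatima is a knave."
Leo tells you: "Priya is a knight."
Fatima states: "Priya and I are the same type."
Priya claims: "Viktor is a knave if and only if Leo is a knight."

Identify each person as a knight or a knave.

Consider Viktor. Suppose Viktor is a knight.
Then no assignment of the remaining roles makes every statement match its speaker's type — contradiction.
So Viktor is a knave.
Consider Leo. Suppose Leo is a knave.
Then no assignment of the remaining roles makes every statement match its speaker's type — contradiction.
So Leo is a knight.
With that fixed, Priya's statement is true, so Priya is a knight.
Consider Fatima. Suppose Fatima is a knave.
Then Viktor's statement comes out true, contradicting Viktor being a knave.
So Fatima is a knight.

Viktor: knave, Leo: knight, Fatima: knight, Priya: knight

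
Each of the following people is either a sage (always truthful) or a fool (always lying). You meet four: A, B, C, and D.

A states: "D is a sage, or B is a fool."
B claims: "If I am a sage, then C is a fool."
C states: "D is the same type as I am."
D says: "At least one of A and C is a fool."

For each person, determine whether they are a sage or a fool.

A: sage, B: sage, C: fool, D: sage

Consider A. Suppose A is a fool.
Then no assignment of the remaining roles makes every statement match its speaker's type — contradiction.
So A is a sage.
Consider B. Suppose B is a fool.
Then B's own statement would have to be false, but it can't be — contradiction.
So B is a sage.
Consider C. Suppose C is a sage.
Then B's statement comes out false, contradicting B being a sage.
So C is a fool.
With that fixed, D's statement is true, so D is a sage.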